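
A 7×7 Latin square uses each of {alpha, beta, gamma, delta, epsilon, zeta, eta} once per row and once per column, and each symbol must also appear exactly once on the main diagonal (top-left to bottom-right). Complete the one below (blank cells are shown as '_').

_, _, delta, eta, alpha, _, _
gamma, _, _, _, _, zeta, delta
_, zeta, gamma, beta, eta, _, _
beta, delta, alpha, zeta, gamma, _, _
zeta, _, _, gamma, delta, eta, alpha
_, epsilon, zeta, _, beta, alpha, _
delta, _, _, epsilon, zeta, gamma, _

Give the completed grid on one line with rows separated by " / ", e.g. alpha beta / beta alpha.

epsilon gamma delta eta alpha beta zeta / gamma eta beta alpha epsilon zeta delta / alpha zeta gamma beta eta delta epsilon / beta delta alpha zeta gamma epsilon eta / zeta beta epsilon gamma delta eta alpha / eta epsilon zeta delta beta alpha gamma / delta alpha eta epsilon zeta gamma beta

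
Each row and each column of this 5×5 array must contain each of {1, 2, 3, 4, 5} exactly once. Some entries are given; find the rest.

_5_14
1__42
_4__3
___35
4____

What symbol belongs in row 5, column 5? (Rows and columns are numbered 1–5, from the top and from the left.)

1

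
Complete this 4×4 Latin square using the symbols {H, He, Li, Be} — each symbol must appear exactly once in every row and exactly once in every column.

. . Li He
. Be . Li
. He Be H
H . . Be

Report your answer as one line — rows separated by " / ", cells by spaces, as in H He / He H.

Be H Li He / He Be H Li / Li He Be H / H Li He Be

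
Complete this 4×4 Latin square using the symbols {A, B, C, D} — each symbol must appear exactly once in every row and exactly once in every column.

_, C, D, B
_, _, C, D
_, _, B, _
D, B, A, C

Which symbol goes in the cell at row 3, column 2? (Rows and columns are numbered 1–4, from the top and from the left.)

D

row 1 has {B,C,D}; column 1 has {D} — only A is left for (r1,c1).
row 2 has {C,D}; column 1 has {A,D} — only B is left for (r2,c1).
row 2 has {B,C,D}; column 2 has {B,C} — only A is left for (r2,c2).
row 3 has {B}; column 1 has {A,B,D} — only C is left for (r3,c1).
row 3 has {B,C}; column 2 has {A,B,C} — only D is left for (r3,c2).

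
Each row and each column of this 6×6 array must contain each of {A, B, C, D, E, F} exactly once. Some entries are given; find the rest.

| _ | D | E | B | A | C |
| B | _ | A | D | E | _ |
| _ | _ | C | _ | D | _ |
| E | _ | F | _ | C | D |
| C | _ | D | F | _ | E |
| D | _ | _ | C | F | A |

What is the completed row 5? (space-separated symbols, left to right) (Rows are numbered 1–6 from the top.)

C A D F B E

(r1,c1) = F
(r2,c6) = F
(r3,c1) = A
(r3,c4) = E
(r3,c6) = B
(r4,c4) = A
(r5,c5) = B
(r6,c3) = B
(r2,c2) = C
(r3,c2) = F
(r4,c2) = B
(r5,c2) = A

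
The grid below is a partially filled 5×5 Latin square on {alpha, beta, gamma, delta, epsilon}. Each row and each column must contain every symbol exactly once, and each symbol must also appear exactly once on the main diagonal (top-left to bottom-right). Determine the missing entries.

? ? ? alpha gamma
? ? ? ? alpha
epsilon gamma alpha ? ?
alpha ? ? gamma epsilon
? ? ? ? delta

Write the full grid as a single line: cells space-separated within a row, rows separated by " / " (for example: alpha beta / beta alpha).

(r1,c1) = beta
(r2,c2) = epsilon
(r3,c5) = beta
(r5,c1) = gamma
(r1,c2) = delta
(r1,c3) = epsilon
(r2,c1) = delta
(r2,c4) = beta
(r3,c4) = delta
(r4,c2) = beta
(r4,c3) = delta
(r5,c2) = alpha
(r5,c3) = beta
(r5,c4) = epsilon
(r2,c3) = gamma

beta delta epsilon alpha gamma / delta epsilon gamma beta alpha / epsilon gamma alpha delta beta / alpha beta delta gamma epsilon / gamma alpha beta epsilon delta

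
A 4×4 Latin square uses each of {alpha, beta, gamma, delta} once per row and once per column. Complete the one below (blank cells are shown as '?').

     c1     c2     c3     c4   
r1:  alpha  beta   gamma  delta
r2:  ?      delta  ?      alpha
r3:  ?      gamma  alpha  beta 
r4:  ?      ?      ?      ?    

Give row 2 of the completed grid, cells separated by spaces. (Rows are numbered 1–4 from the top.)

gamma delta beta alpha

At row 2, column 3: row 2 has {alpha,delta}; column 3 has {alpha,gamma}; that leaves beta.
At row 3, column 1: row 3 has {alpha,beta,gamma}; column 1 has {alpha}; that leaves delta.
At row 4, column 2: row 4 is empty so far; column 2 has {beta,gamma,delta}; that leaves alpha.
At row 4, column 3: row 4 has {alpha}; column 3 has {alpha,beta,gamma}; that leaves delta.
At row 4, column 4: row 4 has {alpha,delta}; column 4 has {alpha,beta,delta}; that leaves gamma.
At row 2, column 1: row 2 has {alpha,beta,delta}; column 1 has {alpha,delta}; that leaves gamma.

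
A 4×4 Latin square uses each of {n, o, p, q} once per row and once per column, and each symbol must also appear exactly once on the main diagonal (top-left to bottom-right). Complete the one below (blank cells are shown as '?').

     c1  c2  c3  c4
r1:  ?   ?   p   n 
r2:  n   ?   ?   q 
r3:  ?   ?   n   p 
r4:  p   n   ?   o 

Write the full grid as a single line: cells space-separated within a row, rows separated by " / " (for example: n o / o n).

q o p n / n p o q / o q n p / p n q o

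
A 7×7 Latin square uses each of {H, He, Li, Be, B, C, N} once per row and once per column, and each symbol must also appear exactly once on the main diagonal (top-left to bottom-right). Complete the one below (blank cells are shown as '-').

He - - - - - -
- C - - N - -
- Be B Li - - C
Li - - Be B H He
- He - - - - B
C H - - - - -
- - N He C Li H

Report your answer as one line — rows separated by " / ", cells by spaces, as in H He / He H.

He Li H C Be B N / B C He H N Be Li / N Be B Li H He C / Li N C Be B H He / H He Be N Li C B / C H Li B He N Be / Be B N He C Li H

(r4,c2) = N
(r4,c3) = C
(r5,c5) = Li
(r6,c6) = N
(r7,c2) = B
(r1,c2) = Li
(r3,c6) = He
(r6,c4) = B
(r7,c1) = Be
(r2,c4) = H
(r3,c5) = H
(r1,c5) = Be
(r1,c7) = N
(r2,c1) = B
(r2,c6) = Be
(r2,c7) = Li
(r3,c1) = N
(r5,c1) = H
(r5,c3) = Be
(r5,c6) = C
(r6,c5) = He
(r6,c7) = Be
(r1,c3) = H
(r1,c4) = C
(r1,c6) = B
(r2,c3) = He
(r5,c4) = N
(r6,c3) = Li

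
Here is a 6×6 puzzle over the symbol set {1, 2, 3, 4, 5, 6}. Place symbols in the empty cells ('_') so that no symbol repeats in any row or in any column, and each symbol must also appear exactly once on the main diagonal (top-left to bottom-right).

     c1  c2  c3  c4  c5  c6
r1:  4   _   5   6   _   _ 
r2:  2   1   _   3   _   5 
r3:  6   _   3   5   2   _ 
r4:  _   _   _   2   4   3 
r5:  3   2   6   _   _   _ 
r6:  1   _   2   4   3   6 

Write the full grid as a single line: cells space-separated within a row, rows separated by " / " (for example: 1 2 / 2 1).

At row 1, column 2: row 1 has {4,5,6}; column 2 has {1,2}; that leaves 3.
At row 1, column 5: row 1 has {3,4,5,6}; column 5 has {2,3,4}; that leaves 1.
At row 1, column 6: row 1 has {1,3,4,5,6}; column 6 has {3,5,6}; that leaves 2.
At row 2, column 3: row 2 has {1,2,3,5}; column 3 has {2,3,5,6}; that leaves 4.
At row 2, column 5: row 2 has {1,2,3,4,5}; column 5 has {1,2,3,4}; that leaves 6.
At row 3, column 2: row 3 has {2,3,5,6}; column 2 has {1,2,3}; that leaves 4.
At row 3, column 6: row 3 has {2,3,4,5,6}; column 6 has {2,3,5,6}; that leaves 1.
At row 4, column 1: row 4 has {2,3,4}; column 1 has {1,2,3,4,6}; that leaves 5.
At row 4, column 2: row 4 has {2,3,4,5}; column 2 has {1,2,3,4}; that leaves 6.
At row 4, column 3: row 4 has {2,3,4,5,6}; column 3 has {2,3,4,5,6}; that leaves 1.
At row 5, column 4: row 5 has {2,3,6}; column 4 has {2,3,4,5,6}; that leaves 1.
At row 5, column 5: row 5 has {1,2,3,6}; column 5 has {1,2,3,4,6}; the diagonal has {1,2,3,4,6}; that leaves 5.
At row 5, column 6: row 5 has {1,2,3,5,6}; column 6 has {1,2,3,5,6}; that leaves 4.
At row 6, column 2: row 6 has {1,2,3,4,6}; column 2 has {1,2,3,4,6}; that leaves 5.

4 3 5 6 1 2 / 2 1 4 3 6 5 / 6 4 3 5 2 1 / 5 6 1 2 4 3 / 3 2 6 1 5 4 / 1 5 2 4 3 6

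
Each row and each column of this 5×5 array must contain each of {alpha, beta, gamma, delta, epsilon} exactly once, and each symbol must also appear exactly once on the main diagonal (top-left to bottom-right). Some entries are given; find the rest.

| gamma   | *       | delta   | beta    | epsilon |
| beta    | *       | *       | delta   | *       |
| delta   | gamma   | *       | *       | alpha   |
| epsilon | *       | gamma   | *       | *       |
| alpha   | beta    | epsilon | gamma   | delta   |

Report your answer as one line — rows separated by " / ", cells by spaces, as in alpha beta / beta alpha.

(r1,c2): row 1 has {beta,gamma,delta,epsilon}; column 2 has {beta,gamma}, so it must be alpha.
(r2,c2): row 2 has {beta,delta}; column 2 has {alpha,beta,gamma}; the diagonal has {gamma,delta}, so it must be epsilon.
(r2,c3): row 2 has {beta,delta,epsilon}; column 3 has {gamma,delta,epsilon}, so it must be alpha.
(r2,c5): row 2 has {alpha,beta,delta,epsilon}; column 5 has {alpha,delta,epsilon}, so it must be gamma.
(r3,c3): row 3 has {alpha,gamma,delta}; column 3 has {alpha,gamma,delta,epsilon}; the diagonal has {gamma,delta,epsilon}, so it must be beta.
(r3,c4): row 3 has {alpha,beta,gamma,delta}; column 4 has {beta,gamma,delta}, so it must be epsilon.
(r4,c2): row 4 has {gamma,epsilon}; column 2 has {alpha,beta,gamma,epsilon}, so it must be delta.
(r4,c4): row 4 has {gamma,delta,epsilon}; column 4 has {beta,gamma,delta,epsilon}; the diagonal has {beta,gamma,delta,epsilon}, so it must be alpha.
(r4,c5): row 4 has {alpha,gamma,delta,epsilon}; column 5 has {alpha,gamma,delta,epsilon}, so it must be beta.

gamma alpha delta beta epsilon / beta epsilon alpha delta gamma / delta gamma beta epsilon alpha / epsilon delta gamma alpha beta / alpha beta epsilon gamma delta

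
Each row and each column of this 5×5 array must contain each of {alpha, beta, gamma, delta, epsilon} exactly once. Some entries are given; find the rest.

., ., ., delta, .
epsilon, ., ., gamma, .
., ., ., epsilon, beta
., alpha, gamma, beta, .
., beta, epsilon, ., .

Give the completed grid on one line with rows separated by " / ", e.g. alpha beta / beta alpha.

beta epsilon alpha delta gamma / epsilon delta beta gamma alpha / alpha gamma delta epsilon beta / delta alpha gamma beta epsilon / gamma beta epsilon alpha delta

(r2,c2): row 2 has {gamma,epsilon}; column 2 has {alpha,beta}, so it must be delta.
(r2,c5): row 2 has {gamma,delta,epsilon}; column 5 has {beta}, so it must be alpha.
(r3,c2): row 3 has {beta,epsilon}; column 2 has {alpha,beta,delta}, so it must be gamma.
(r4,c1): row 4 has {alpha,beta,gamma}; column 1 has {epsilon}, so it must be delta.
(r4,c5): row 4 has {alpha,beta,gamma,delta}; column 5 has {alpha,beta}, so it must be epsilon.
(r5,c4): row 5 has {beta,epsilon}; column 4 has {beta,gamma,delta,epsilon}, so it must be alpha.
(r1,c2): row 1 has {delta}; column 2 has {alpha,beta,gamma,delta}, so it must be epsilon.
(r1,c5): row 1 has {delta,epsilon}; column 5 has {alpha,beta,epsilon}, so it must be gamma.
(r2,c3): row 2 has {alpha,gamma,delta,epsilon}; column 3 has {gamma,epsilon}, so it must be beta.
(r3,c1): row 3 has {beta,gamma,epsilon}; column 1 has {delta,epsilon}, so it must be alpha.
(r3,c3): row 3 has {alpha,beta,gamma,epsilon}; column 3 has {beta,gamma,epsilon}, so it must be delta.
(r5,c1): row 5 has {alpha,beta,epsilon}; column 1 has {alpha,delta,epsilon}, so it must be gamma.
(r5,c5): row 5 has {alpha,beta,gamma,epsilon}; column 5 has {alpha,beta,gamma,epsilon}, so it must be delta.
(r1,c1): row 1 has {gamma,delta,epsilon}; column 1 has {alpha,gamma,delta,epsilon}, so it must be beta.
(r1,c3): row 1 has {beta,gamma,delta,epsilon}; column 3 has {beta,gamma,delta,epsilon}, so it must be alpha.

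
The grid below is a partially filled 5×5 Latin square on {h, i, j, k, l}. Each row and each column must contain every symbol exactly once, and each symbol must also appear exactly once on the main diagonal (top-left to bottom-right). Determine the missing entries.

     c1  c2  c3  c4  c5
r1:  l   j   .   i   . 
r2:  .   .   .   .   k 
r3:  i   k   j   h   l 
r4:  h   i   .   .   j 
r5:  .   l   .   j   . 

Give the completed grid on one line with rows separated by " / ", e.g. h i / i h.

l j k i h / j h i l k / i k j h l / h i l k j / k l h j i

Cell (r1,c5): row 1 has {i,j,l}; column 5 has {j,k,l} → h.
Cell (r2,c1): row 2 has {k}; column 1 has {h,i,l} → j.
Cell (r2,c2): row 2 has {j,k}; column 2 has {i,j,k,l}; the diagonal has {j,l} → h.
Cell (r2,c4): row 2 has {h,j,k}; column 4 has {h,i,j} → l.
Cell (r4,c4): row 4 has {h,i,j}; column 4 has {h,i,j,l}; the diagonal has {h,j,l} → k.
Cell (r5,c1): row 5 has {j,l}; column 1 has {h,i,j,l} → k.
Cell (r5,c5): row 5 has {j,k,l}; column 5 has {h,j,k,l}; the diagonal has {h,j,k,l} → i.
Cell (r1,c3): row 1 has {h,i,j,l}; column 3 has {j} → k.
Cell (r2,c3): row 2 has {h,j,k,l}; column 3 has {j,k} → i.
Cell (r4,c3): row 4 has {h,i,j,k}; column 3 has {i,j,k} → l.
Cell (r5,c3): row 5 has {i,j,k,l}; column 3 has {i,j,k,l} → h.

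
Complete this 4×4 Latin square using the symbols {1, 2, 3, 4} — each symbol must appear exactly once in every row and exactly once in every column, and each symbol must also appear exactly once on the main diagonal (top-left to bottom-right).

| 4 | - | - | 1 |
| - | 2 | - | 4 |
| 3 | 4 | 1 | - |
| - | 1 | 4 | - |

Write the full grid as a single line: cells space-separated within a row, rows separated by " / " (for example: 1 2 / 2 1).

4 3 2 1 / 1 2 3 4 / 3 4 1 2 / 2 1 4 3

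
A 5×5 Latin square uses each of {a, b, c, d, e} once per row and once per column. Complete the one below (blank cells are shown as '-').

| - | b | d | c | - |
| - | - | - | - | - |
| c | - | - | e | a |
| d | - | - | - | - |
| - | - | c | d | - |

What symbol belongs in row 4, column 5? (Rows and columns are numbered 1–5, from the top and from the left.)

c

(r1,c5) = e
(r3,c2) = d
(r3,c3) = b
(r5,c5) = b
(r1,c1) = a
(r4,c5) = c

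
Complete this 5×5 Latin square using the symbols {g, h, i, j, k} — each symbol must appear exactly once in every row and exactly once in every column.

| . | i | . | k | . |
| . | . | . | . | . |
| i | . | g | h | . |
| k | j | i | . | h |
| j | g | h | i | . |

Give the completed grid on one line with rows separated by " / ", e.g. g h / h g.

h i j k g / g h k j i / i k g h j / k j i g h / j g h i k

(r1,c3) = j
(r1,c5) = g
(r2,c3) = k
(r3,c2) = k
(r3,c5) = j
(r4,c4) = g
(r5,c5) = k
(r1,c1) = h
(r2,c1) = g
(r2,c2) = h
(r2,c4) = j
(r2,c5) = i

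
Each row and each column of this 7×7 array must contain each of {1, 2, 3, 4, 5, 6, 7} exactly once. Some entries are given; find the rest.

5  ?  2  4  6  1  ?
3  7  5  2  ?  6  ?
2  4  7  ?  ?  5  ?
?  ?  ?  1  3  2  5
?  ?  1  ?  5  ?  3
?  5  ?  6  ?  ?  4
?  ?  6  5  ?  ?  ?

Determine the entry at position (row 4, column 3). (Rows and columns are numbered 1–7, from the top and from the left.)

4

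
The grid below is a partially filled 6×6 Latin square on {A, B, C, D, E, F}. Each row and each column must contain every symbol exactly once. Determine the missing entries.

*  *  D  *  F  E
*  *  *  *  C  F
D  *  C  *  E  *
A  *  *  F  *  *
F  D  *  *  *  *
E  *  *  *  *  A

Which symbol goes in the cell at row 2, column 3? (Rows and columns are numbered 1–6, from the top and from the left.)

row 2 has {C,F}; column 1 has {A,D,E,F} — only B is left for (r2,c1).
row 3 has {C,D,E}; column 6 has {A,E,F} — only B is left for (r3,c6).
row 5 has {D,F}; column 6 has {A,B,E,F} — only C is left for (r5,c6).
row 1 has {D,E,F}; column 1 has {A,B,D,E,F} — only C is left for (r1,c1).
row 3 has {B,C,D,E}; column 4 has {F} — only A is left for (r3,c4).
row 4 has {A,F}; column 6 has {A,B,C,E,F} — only D is left for (r4,c6).
row 1 has {C,D,E,F}; column 4 has {A,F} — only B is left for (r1,c4).
row 3 has {A,B,C,D,E}; column 2 has {D} — only F is left for (r3,c2).
row 4 has {A,D,F}; column 5 has {C,E,F} — only B is left for (r4,c5).
row 5 has {C,D,F}; column 4 has {A,B,F} — only E is left for (r5,c4).
row 5 has {C,D,E,F}; column 5 has {B,C,E,F} — only A is left for (r5,c5).
row 6 has {A,E}; column 5 has {A,B,C,E,F} — only D is left for (r6,c5).
row 1 has {B,C,D,E,F}; column 2 has {D,F} — only A is left for (r1,c2).
row 2 has {B,C,F}; column 2 has {A,D,F} — only E is left for (r2,c2).
row 2 has {B,C,E,F}; column 3 has {C,D} — only A is left for (r2,c3).

A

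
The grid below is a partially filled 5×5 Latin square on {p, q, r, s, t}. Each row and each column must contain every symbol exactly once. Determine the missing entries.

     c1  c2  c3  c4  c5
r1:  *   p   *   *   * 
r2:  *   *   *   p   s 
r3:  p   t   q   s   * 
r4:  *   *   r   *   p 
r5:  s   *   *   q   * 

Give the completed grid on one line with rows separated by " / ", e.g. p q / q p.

row 2 has {p,s}; column 3 has {q,r} — only t is left for (r2,c3).
row 3 has {p,q,s,t}; column 5 has {p,s} — only r is left for (r3,c5).
row 4 has {p,r}; column 4 has {p,q,s} — only t is left for (r4,c4).
row 5 has {q,s}; column 2 has {p,t} — only r is left for (r5,c2).
row 5 has {q,r,s}; column 3 has {q,r,t} — only p is left for (r5,c3).
row 5 has {p,q,r,s}; column 5 has {p,r,s} — only t is left for (r5,c5).
row 1 has {p}; column 3 has {p,q,r,t} — only s is left for (r1,c3).
row 1 has {p,s}; column 4 has {p,q,s,t} — only r is left for (r1,c4).
row 1 has {p,r,s}; column 5 has {p,r,s,t} — only q is left for (r1,c5).
row 2 has {p,s,t}; column 2 has {p,r,t} — only q is left for (r2,c2).
row 4 has {p,r,t}; column 1 has {p,s} — only q is left for (r4,c1).
row 4 has {p,q,r,t}; column 2 has {p,q,r,t} — only s is left for (r4,c2).
row 1 has {p,q,r,s}; column 1 has {p,q,s} — only t is left for (r1,c1).
row 2 has {p,q,s,t}; column 1 has {p,q,s,t} — only r is left for (r2,c1).

t p s r q / r q t p s / p t q s r / q s r t p / s r p q t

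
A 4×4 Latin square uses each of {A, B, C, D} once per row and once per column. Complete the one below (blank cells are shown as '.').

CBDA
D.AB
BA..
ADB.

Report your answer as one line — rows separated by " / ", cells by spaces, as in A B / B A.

C B D A / D C A B / B A C D / A D B C

(r2,c2) = C
(r3,c3) = C
(r3,c4) = D
(r4,c4) = C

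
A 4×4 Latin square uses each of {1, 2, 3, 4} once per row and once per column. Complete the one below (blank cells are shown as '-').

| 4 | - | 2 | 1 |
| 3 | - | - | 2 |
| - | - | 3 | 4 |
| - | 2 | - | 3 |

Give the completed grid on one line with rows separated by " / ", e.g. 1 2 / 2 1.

Cell (r1,c2): row 1 has {1,2,4}; column 2 has {2} → 3.
Cell (r3,c2): row 3 has {3,4}; column 2 has {2,3} → 1.
Cell (r4,c1): row 4 has {2,3}; column 1 has {3,4} → 1.
Cell (r4,c3): row 4 has {1,2,3}; column 3 has {2,3} → 4.
Cell (r2,c2): row 2 has {2,3}; column 2 has {1,2,3} → 4.
Cell (r2,c3): row 2 has {2,3,4}; column 3 has {2,3,4} → 1.
Cell (r3,c1): row 3 has {1,3,4}; column 1 has {1,3,4} → 2.

4 3 2 1 / 3 4 1 2 / 2 1 3 4 / 1 2 4 3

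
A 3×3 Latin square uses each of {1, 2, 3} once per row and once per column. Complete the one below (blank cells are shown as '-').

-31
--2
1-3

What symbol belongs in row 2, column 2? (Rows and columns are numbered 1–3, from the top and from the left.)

1

At row 1, column 1: row 1 has {1,3}; column 1 has {1}; that leaves 2.
At row 2, column 1: row 2 has {2}; column 1 has {1,2}; that leaves 3.
At row 2, column 2: row 2 has {2,3}; column 2 has {3}; that leaves 1.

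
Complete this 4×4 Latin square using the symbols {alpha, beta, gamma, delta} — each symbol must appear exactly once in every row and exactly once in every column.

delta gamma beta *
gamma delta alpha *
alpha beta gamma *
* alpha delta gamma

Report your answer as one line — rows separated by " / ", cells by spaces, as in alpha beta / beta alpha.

(r1,c4) = alpha
(r2,c4) = beta
(r3,c4) = delta
(r4,c1) = beta

delta gamma beta alpha / gamma delta alpha beta / alpha beta gamma delta / beta alpha delta gamma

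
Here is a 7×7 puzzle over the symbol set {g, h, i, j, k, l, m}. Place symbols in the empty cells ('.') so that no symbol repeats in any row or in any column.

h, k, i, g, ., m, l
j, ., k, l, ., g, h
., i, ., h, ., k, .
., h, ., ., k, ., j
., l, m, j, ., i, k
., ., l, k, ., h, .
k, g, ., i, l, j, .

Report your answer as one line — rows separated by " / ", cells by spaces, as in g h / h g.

h k i g j m l / j m k l i g h / l i j h m k g / i h g m k l j / g l m j h i k / m j l k g h i / k g h i l j m

Cell (r1,c5): row 1 has {g,h,i,k,l,m}; column 5 has {k,l} → j.
Cell (r2,c2): row 2 has {g,h,j,k,l}; column 2 has {g,h,i,k,l} → m.
Cell (r2,c5): row 2 has {g,h,j,k,l,m}; column 5 has {j,k,l} → i.
Cell (r4,c3): row 4 has {h,j,k}; column 3 has {i,k,l,m} → g.
Cell (r4,c4): row 4 has {g,h,j,k}; column 4 has {g,h,i,j,k,l} → m.
Cell (r4,c6): row 4 has {g,h,j,k,m}; column 6 has {g,h,i,j,k,m} → l.
Cell (r5,c1): row 5 has {i,j,k,l,m}; column 1 has {h,j,k} → g.
Cell (r5,c5): row 5 has {g,i,j,k,l,m}; column 5 has {i,j,k,l} → h.
Cell (r6,c2): row 6 has {h,k,l}; column 2 has {g,h,i,k,l,m} → j.
Cell (r7,c3): row 7 has {g,i,j,k,l}; column 3 has {g,i,k,l,m} → h.
Cell (r7,c7): row 7 has {g,h,i,j,k,l}; column 7 has {h,j,k,l} → m.
Cell (r3,c3): row 3 has {h,i,k}; column 3 has {g,h,i,k,l,m} → j.
Cell (r3,c7): row 3 has {h,i,j,k}; column 7 has {h,j,k,l,m} → g.
Cell (r4,c1): row 4 has {g,h,j,k,l,m}; column 1 has {g,h,j,k} → i.
Cell (r6,c1): row 6 has {h,j,k,l}; column 1 has {g,h,i,j,k} → m.
Cell (r6,c5): row 6 has {h,j,k,l,m}; column 5 has {h,i,j,k,l} → g.
Cell (r6,c7): row 6 has {g,h,j,k,l,m}; column 7 has {g,h,j,k,l,m} → i.
Cell (r3,c1): row 3 has {g,h,i,j,k}; column 1 has {g,h,i,j,k,m} → l.
Cell (r3,c5): row 3 has {g,h,i,j,k,l}; column 5 has {g,h,i,j,k,l} → m.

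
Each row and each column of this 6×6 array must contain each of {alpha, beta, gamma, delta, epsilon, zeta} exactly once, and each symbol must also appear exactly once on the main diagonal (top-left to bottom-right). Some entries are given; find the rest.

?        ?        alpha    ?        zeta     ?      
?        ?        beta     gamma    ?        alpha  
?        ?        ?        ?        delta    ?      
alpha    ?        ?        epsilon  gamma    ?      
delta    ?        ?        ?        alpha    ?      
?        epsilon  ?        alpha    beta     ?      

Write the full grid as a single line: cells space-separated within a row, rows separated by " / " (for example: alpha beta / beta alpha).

beta gamma alpha delta zeta epsilon / zeta delta beta gamma epsilon alpha / epsilon alpha gamma zeta delta beta / alpha beta zeta epsilon gamma delta / delta zeta epsilon beta alpha gamma / gamma epsilon delta alpha beta zeta

(r2,c5): row 2 has {alpha,beta,gamma}; column 5 has {alpha,beta,gamma,delta,zeta}, so it must be epsilon.
(r2,c1): row 2 has {alpha,beta,gamma,epsilon}; column 1 has {alpha,delta}, so it must be zeta.
(r2,c2): row 2 has {alpha,beta,gamma,epsilon,zeta}; column 2 has {epsilon}; the diagonal has {alpha,epsilon}, so it must be delta.
(r6,c1): row 6 has {alpha,beta,epsilon}; column 1 has {alpha,delta,zeta}, so it must be gamma.
(r6,c6): row 6 has {alpha,beta,gamma,epsilon}; column 6 has {alpha}; the diagonal has {alpha,delta,epsilon}, so it must be zeta.
(r1,c1): row 1 has {alpha,zeta}; column 1 has {alpha,gamma,delta,zeta}; the diagonal has {alpha,delta,epsilon,zeta}, so it must be beta.
(r1,c2): row 1 has {alpha,beta,zeta}; column 2 has {delta,epsilon}, so it must be gamma.
(r1,c4): row 1 has {alpha,beta,gamma,zeta}; column 4 has {alpha,gamma,epsilon}, so it must be delta.
(r1,c6): row 1 has {alpha,beta,gamma,delta,zeta}; column 6 has {alpha,zeta}, so it must be epsilon.
(r3,c1): row 3 has {delta}; column 1 has {alpha,beta,gamma,delta,zeta}, so it must be epsilon.
(r3,c3): row 3 has {delta,epsilon}; column 3 has {alpha,beta}; the diagonal has {alpha,beta,delta,epsilon,zeta}, so it must be gamma.
(r3,c6): row 3 has {gamma,delta,epsilon}; column 6 has {alpha,epsilon,zeta}, so it must be beta.
(r4,c6): row 4 has {alpha,gamma,epsilon}; column 6 has {alpha,beta,epsilon,zeta}, so it must be delta.
(r5,c6): row 5 has {alpha,delta}; column 6 has {alpha,beta,delta,epsilon,zeta}, so it must be gamma.
(r6,c3): row 6 has {alpha,beta,gamma,epsilon,zeta}; column 3 has {alpha,beta,gamma}, so it must be delta.
(r3,c4): row 3 has {beta,gamma,delta,epsilon}; column 4 has {alpha,gamma,delta,epsilon}, so it must be zeta.
(r4,c3): row 4 has {alpha,gamma,delta,epsilon}; column 3 has {alpha,beta,gamma,delta}, so it must be zeta.
(r5,c3): row 5 has {alpha,gamma,delta}; column 3 has {alpha,beta,gamma,delta,zeta}, so it must be epsilon.
(r5,c4): row 5 has {alpha,gamma,delta,epsilon}; column 4 has {alpha,gamma,delta,epsilon,zeta}, so it must be beta.
(r3,c2): row 3 has {beta,gamma,delta,epsilon,zeta}; column 2 has {gamma,delta,epsilon}, so it must be alpha.
(r4,c2): row 4 has {alpha,gamma,delta,epsilon,zeta}; column 2 has {alpha,gamma,delta,epsilon}, so it must be beta.
(r5,c2): row 5 has {alpha,beta,gamma,delta,epsilon}; column 2 has {alpha,beta,gamma,delta,epsilon}, so it must be zeta.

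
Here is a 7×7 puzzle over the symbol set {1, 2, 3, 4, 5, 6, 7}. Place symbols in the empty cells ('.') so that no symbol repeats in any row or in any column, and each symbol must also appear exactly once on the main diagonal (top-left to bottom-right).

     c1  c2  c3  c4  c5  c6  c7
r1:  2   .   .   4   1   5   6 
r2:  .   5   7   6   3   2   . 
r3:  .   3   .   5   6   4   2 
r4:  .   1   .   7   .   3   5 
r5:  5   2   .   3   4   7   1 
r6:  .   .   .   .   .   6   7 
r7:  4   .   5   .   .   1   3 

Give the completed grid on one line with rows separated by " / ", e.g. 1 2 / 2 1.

2 7 3 4 1 5 6 / 1 5 7 6 3 2 4 / 7 3 1 5 6 4 2 / 6 1 4 7 2 3 5 / 5 2 6 3 4 7 1 / 3 4 2 1 5 6 7 / 4 6 5 2 7 1 3

At row 1, column 2: row 1 has {1,2,4,5,6}; column 2 has {1,2,3,5}; that leaves 7.
At row 1, column 3: row 1 has {1,2,4,5,6,7}; column 3 has {5,7}; that leaves 3.
At row 2, column 1: row 2 has {2,3,5,6,7}; column 1 has {2,4,5}; that leaves 1.
At row 2, column 7: row 2 has {1,2,3,5,6,7}; column 7 has {1,2,3,5,6,7}; that leaves 4.
At row 3, column 1: row 3 has {2,3,4,5,6}; column 1 has {1,2,4,5}; that leaves 7.
At row 3, column 3: row 3 has {2,3,4,5,6,7}; column 3 has {3,5,7}; the diagonal has {2,3,4,5,6,7}; that leaves 1.
At row 4, column 1: row 4 has {1,3,5,7}; column 1 has {1,2,4,5,7}; that leaves 6.
At row 4, column 5: row 4 has {1,3,5,6,7}; column 5 has {1,3,4,6}; that leaves 2.
At row 5, column 3: row 5 has {1,2,3,4,5,7}; column 3 has {1,3,5,7}; that leaves 6.
At row 6, column 1: row 6 has {6,7}; column 1 has {1,2,4,5,6,7}; that leaves 3.
At row 6, column 2: row 6 has {3,6,7}; column 2 has {1,2,3,5,7}; that leaves 4.
At row 6, column 3: row 6 has {3,4,6,7}; column 3 has {1,3,5,6,7}; that leaves 2.
At row 6, column 4: row 6 has {2,3,4,6,7}; column 4 has {3,4,5,6,7}; that leaves 1.
At row 6, column 5: row 6 has {1,2,3,4,6,7}; column 5 has {1,2,3,4,6}; that leaves 5.
At row 7, column 2: row 7 has {1,3,4,5}; column 2 has {1,2,3,4,5,7}; that leaves 6.
At row 7, column 4: row 7 has {1,3,4,5,6}; column 4 has {1,3,4,5,6,7}; that leaves 2.
At row 7, column 5: row 7 has {1,2,3,4,5,6}; column 5 has {1,2,3,4,5,6}; that leaves 7.
At row 4, column 3: row 4 has {1,2,3,5,6,7}; column 3 has {1,2,3,5,6,7}; that leaves 4.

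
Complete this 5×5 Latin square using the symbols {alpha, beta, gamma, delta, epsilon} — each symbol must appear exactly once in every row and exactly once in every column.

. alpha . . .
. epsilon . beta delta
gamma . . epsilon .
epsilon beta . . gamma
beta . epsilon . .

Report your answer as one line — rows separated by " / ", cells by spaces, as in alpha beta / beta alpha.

(r1,c1) = delta
(r1,c4) = gamma
(r2,c1) = alpha
(r2,c3) = gamma
(r3,c2) = delta
(r5,c2) = gamma
(r5,c5) = alpha
(r1,c3) = beta
(r1,c5) = epsilon
(r3,c3) = alpha
(r3,c5) = beta
(r4,c3) = delta
(r4,c4) = alpha
(r5,c4) = delta

delta alpha beta gamma epsilon / alpha epsilon gamma beta delta / gamma delta alpha epsilon beta / epsilon beta delta alpha gamma / beta gamma epsilon delta alpha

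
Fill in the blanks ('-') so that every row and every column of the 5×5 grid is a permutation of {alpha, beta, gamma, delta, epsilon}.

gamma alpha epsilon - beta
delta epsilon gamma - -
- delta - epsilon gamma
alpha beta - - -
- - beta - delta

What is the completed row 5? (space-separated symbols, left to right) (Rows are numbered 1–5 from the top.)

(r1,c4) = delta
(r2,c5) = alpha
(r3,c1) = beta
(r3,c3) = alpha
(r4,c3) = delta
(r4,c4) = gamma
(r4,c5) = epsilon
(r5,c1) = epsilon
(r5,c2) = gamma
(r5,c4) = alpha

epsilon gamma beta alpha delta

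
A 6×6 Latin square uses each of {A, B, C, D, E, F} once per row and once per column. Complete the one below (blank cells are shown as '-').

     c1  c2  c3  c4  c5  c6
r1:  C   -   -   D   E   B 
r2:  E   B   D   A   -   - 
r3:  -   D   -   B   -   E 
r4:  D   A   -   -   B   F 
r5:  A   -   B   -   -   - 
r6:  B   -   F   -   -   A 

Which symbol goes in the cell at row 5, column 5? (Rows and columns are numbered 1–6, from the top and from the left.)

C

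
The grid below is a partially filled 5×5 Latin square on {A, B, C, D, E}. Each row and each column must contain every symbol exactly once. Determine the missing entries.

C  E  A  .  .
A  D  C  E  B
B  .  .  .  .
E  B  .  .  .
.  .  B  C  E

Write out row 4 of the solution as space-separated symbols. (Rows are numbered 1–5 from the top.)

Cell (r1,c5): row 1 has {A,C,E}; column 5 has {B,E} → D.
Cell (r4,c3): row 4 has {B,E}; column 3 has {A,B,C} → D.
Cell (r4,c4): row 4 has {B,D,E}; column 4 has {C,E} → A.
Cell (r4,c5): row 4 has {A,B,D,E}; column 5 has {B,D,E} → C.

E B D A C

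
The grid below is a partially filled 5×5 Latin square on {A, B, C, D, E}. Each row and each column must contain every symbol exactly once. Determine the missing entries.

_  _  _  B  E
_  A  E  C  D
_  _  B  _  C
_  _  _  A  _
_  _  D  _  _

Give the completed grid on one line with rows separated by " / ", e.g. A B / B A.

(r2,c1): row 2 has {A,C,D,E}; column 1 is empty so far, so it must be B.
(r4,c3): row 4 has {A}; column 3 has {B,D,E}, so it must be C.
(r4,c5): row 4 has {A,C}; column 5 has {C,D,E}, so it must be B.
(r5,c4): row 5 has {D}; column 4 has {A,B,C}, so it must be E.
(r5,c5): row 5 has {D,E}; column 5 has {B,C,D,E}, so it must be A.
(r1,c3): row 1 has {B,E}; column 3 has {B,C,D,E}, so it must be A.
(r3,c4): row 3 has {B,C}; column 4 has {A,B,C,E}, so it must be D.
(r5,c1): row 5 has {A,D,E}; column 1 has {B}, so it must be C.
(r5,c2): row 5 has {A,C,D,E}; column 2 has {A}, so it must be B.
(r1,c1): row 1 has {A,B,E}; column 1 has {B,C}, so it must be D.
(r1,c2): row 1 has {A,B,D,E}; column 2 has {A,B}, so it must be C.
(r3,c2): row 3 has {B,C,D}; column 2 has {A,B,C}, so it must be E.
(r4,c1): row 4 has {A,B,C}; column 1 has {B,C,D}, so it must be E.
(r4,c2): row 4 has {A,B,C,E}; column 2 has {A,B,C,E}, so it must be D.
(r3,c1): row 3 has {B,C,D,E}; column 1 has {B,C,D,E}, so it must be A.

D C A B E / B A E C D / A E B D C / E D C A B / C B D E A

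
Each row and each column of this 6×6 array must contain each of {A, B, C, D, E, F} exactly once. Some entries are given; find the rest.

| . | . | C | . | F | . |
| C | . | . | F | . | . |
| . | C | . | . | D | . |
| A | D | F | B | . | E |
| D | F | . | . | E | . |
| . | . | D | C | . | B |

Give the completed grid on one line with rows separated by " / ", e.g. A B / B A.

E B C D F A / C A E F B D / B C A E D F / A D F B C E / D F B A E C / F E D C A B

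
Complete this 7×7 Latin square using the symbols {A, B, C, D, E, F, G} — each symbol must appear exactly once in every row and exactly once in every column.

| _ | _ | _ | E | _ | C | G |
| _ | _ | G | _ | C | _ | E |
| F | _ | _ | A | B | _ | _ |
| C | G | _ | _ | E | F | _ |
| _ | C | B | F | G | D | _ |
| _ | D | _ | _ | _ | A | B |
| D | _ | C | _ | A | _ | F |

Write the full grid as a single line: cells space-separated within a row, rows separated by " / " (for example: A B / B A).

B A F E D C G / A F G D C B E / F E D A B G C / C G A B E F D / E C B F G D A / G D E C F A B / D B C G A E F

(r2,c6) = B
(r3,c2) = E
(r3,c3) = D
(r3,c6) = G
(r3,c7) = C
(r4,c3) = A
(r4,c7) = D
(r5,c7) = A
(r6,c5) = F
(r7,c2) = B
(r7,c4) = G
(r7,c6) = E
(r1,c3) = F
(r1,c5) = D
(r2,c1) = A
(r2,c2) = F
(r2,c4) = D
(r4,c4) = B
(r5,c1) = E
(r6,c1) = G
(r6,c3) = E
(r6,c4) = C
(r1,c1) = B
(r1,c2) = A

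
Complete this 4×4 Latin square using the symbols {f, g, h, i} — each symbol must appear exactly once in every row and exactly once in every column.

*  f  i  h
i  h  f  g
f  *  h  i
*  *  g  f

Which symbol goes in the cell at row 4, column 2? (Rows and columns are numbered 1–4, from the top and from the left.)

i

Cell (r1,c1): row 1 has {f,h,i}; column 1 has {f,i} → g.
Cell (r3,c2): row 3 has {f,h,i}; column 2 has {f,h} → g.
Cell (r4,c1): row 4 has {f,g}; column 1 has {f,g,i} → h.
Cell (r4,c2): row 4 has {f,g,h}; column 2 has {f,g,h} → i.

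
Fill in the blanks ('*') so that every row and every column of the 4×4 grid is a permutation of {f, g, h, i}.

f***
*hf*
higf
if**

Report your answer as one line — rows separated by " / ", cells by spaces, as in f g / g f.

f g i h / g h f i / h i g f / i f h g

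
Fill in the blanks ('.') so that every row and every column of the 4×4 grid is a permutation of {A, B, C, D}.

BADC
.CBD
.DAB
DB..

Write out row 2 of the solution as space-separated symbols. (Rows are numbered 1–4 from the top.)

A C B D

(r2,c1) = A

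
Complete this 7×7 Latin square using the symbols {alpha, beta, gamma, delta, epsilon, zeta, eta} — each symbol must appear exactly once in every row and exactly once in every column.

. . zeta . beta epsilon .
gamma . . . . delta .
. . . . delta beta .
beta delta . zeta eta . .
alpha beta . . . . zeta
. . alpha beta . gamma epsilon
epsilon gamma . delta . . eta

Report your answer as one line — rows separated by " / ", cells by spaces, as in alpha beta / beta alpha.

eta alpha zeta gamma beta epsilon delta / gamma zeta eta alpha epsilon delta beta / zeta epsilon gamma eta delta beta alpha / beta delta epsilon zeta eta alpha gamma / alpha beta delta epsilon gamma eta zeta / delta eta alpha beta zeta gamma epsilon / epsilon gamma beta delta alpha zeta eta

(r4,c6) = alpha
(r4,c7) = gamma
(r5,c6) = eta
(r6,c5) = zeta
(r7,c3) = beta
(r7,c5) = alpha
(r7,c6) = zeta
(r2,c5) = epsilon
(r3,c7) = alpha
(r4,c3) = epsilon
(r5,c5) = gamma
(r6,c2) = eta
(r1,c2) = alpha
(r1,c7) = delta
(r2,c2) = zeta
(r2,c3) = eta
(r2,c4) = alpha
(r2,c7) = beta
(r3,c2) = epsilon
(r3,c3) = gamma
(r3,c4) = eta
(r5,c3) = delta
(r5,c4) = epsilon
(r6,c1) = delta
(r1,c1) = eta
(r1,c4) = gamma
(r3,c1) = zeta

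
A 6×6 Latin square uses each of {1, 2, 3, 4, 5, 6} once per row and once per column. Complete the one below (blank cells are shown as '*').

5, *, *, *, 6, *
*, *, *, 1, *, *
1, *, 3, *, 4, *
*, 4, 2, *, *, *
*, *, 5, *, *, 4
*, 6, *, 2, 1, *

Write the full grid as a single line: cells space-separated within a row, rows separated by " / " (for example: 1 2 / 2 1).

row 6 has {1,2,6}; column 3 has {2,3,5} — only 4 is left for (r6,c3).
row 1 has {5,6}; column 3 has {2,3,4,5} — only 1 is left for (r1,c3).
row 2 has {1}; column 3 has {1,2,3,4,5} — only 6 is left for (r2,c3).
row 6 has {1,2,4,6}; column 1 has {1,5} — only 3 is left for (r6,c1).
row 6 has {1,2,3,4,6}; column 6 has {4} — only 5 is left for (r6,c6).
row 4 has {2,4}; column 1 has {1,3,5} — only 6 is left for (r4,c1).
row 5 has {4,5}; column 1 has {1,3,5,6} — only 2 is left for (r5,c1).
row 5 has {2,4,5}; column 5 has {1,4,6} — only 3 is left for (r5,c5).
row 2 has {1,6}; column 1 has {1,2,3,5,6} — only 4 is left for (r2,c1).
row 4 has {2,4,6}; column 5 has {1,3,4,6} — only 5 is left for (r4,c5).
row 5 has {2,3,4,5}; column 2 has {4,6} — only 1 is left for (r5,c2).
row 5 has {1,2,3,4,5}; column 4 has {1,2} — only 6 is left for (r5,c4).
row 2 has {1,4,6}; column 5 has {1,3,4,5,6} — only 2 is left for (r2,c5).
row 2 has {1,2,4,6}; column 6 has {4,5} — only 3 is left for (r2,c6).
row 3 has {1,3,4}; column 4 has {1,2,6} — only 5 is left for (r3,c4).
row 4 has {2,4,5,6}; column 4 has {1,2,5,6} — only 3 is left for (r4,c4).
row 4 has {2,3,4,5,6}; column 6 has {3,4,5} — only 1 is left for (r4,c6).
row 1 has {1,5,6}; column 4 has {1,2,3,5,6} — only 4 is left for (r1,c4).
row 1 has {1,4,5,6}; column 6 has {1,3,4,5} — only 2 is left for (r1,c6).
row 2 has {1,2,3,4,6}; column 2 has {1,4,6} — only 5 is left for (r2,c2).
row 3 has {1,3,4,5}; column 2 has {1,4,5,6} — only 2 is left for (r3,c2).
row 3 has {1,2,3,4,5}; column 6 has {1,2,3,4,5} — only 6 is left for (r3,c6).
row 1 has {1,2,4,5,6}; column 2 has {1,2,4,5,6} — only 3 is left for (r1,c2).

5 3 1 4 6 2 / 4 5 6 1 2 3 / 1 2 3 5 4 6 / 6 4 2 3 5 1 / 2 1 5 6 3 4 / 3 6 4 2 1 5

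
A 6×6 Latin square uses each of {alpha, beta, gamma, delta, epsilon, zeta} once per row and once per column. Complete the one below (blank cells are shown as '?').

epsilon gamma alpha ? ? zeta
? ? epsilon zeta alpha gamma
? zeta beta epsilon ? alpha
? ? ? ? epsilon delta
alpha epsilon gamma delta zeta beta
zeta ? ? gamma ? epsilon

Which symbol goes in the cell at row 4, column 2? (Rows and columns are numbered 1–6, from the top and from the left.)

beta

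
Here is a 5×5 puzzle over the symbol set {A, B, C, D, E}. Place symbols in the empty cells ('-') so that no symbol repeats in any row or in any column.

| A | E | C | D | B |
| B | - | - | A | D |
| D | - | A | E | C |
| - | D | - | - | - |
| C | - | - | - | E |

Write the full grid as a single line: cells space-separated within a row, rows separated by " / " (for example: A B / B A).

(r2,c2) = C
(r2,c3) = E
(r3,c2) = B
(r4,c1) = E
(r4,c3) = B
(r4,c4) = C
(r4,c5) = A
(r5,c2) = A
(r5,c3) = D
(r5,c4) = B

A E C D B / B C E A D / D B A E C / E D B C A / C A D B E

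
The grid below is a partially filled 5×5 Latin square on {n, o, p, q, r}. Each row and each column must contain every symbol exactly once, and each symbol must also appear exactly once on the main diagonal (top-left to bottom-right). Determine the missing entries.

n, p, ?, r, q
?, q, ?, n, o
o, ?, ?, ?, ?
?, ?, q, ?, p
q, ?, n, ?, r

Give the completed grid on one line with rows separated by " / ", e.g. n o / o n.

(r1,c3) = o
(r3,c3) = p
(r3,c4) = q
(r3,c5) = n
(r4,c1) = r
(r4,c4) = o
(r5,c2) = o
(r5,c4) = p
(r2,c1) = p
(r2,c3) = r
(r3,c2) = r
(r4,c2) = n

n p o r q / p q r n o / o r p q n / r n q o p / q o n p r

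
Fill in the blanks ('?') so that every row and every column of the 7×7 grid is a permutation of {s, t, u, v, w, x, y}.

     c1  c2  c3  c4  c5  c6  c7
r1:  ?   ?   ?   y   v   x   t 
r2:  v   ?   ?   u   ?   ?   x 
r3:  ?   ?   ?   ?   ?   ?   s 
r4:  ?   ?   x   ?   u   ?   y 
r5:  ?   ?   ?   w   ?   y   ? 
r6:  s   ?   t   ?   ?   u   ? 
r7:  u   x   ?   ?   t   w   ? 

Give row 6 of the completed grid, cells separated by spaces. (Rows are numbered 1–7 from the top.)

s v t x y u w

(r1,c1) = w
(r4,c1) = t
(r5,c1) = x
(r5,c5) = s
(r7,c7) = v
(r3,c1) = y
(r5,c7) = u
(r6,c7) = w
(r7,c4) = s
(r4,c4) = v
(r4,c6) = s
(r5,c3) = v
(r6,c4) = x
(r6,c5) = y
(r7,c3) = y
(r2,c5) = w
(r2,c6) = t
(r3,c4) = t
(r3,c5) = x
(r3,c6) = v
(r4,c2) = w
(r5,c2) = t
(r6,c2) = v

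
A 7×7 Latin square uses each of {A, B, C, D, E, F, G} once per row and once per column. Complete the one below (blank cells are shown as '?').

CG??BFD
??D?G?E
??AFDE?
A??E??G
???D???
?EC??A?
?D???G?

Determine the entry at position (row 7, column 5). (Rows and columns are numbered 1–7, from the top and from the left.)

E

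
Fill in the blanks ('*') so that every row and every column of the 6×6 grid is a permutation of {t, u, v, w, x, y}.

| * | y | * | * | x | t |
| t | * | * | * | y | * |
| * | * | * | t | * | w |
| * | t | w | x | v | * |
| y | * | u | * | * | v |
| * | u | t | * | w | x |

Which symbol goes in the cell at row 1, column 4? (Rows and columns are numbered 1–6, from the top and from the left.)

u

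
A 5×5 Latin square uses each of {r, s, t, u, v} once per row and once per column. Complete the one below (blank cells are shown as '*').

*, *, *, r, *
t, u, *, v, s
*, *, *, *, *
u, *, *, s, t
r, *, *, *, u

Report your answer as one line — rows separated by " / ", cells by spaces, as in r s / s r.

row 1 has {r}; column 5 has {s,t,u} — only v is left for (r1,c5).
row 2 has {s,t,u,v}; column 3 is empty so far — only r is left for (r2,c3).
row 3 is empty so far; column 5 has {s,t,u,v} — only r is left for (r3,c5).
row 4 has {s,t,u}; column 3 has {r} — only v is left for (r4,c3).
row 5 has {r,u}; column 4 has {r,s,v} — only t is left for (r5,c4).
row 1 has {r,v}; column 1 has {r,t,u} — only s is left for (r1,c1).
row 1 has {r,s,v}; column 2 has {u} — only t is left for (r1,c2).
row 1 has {r,s,t,v}; column 3 has {r,v} — only u is left for (r1,c3).
row 3 has {r}; column 1 has {r,s,t,u} — only v is left for (r3,c1).
row 3 has {r,v}; column 2 has {t,u} — only s is left for (r3,c2).
row 3 has {r,s,v}; column 3 has {r,u,v} — only t is left for (r3,c3).
row 3 has {r,s,t,v}; column 4 has {r,s,t,v} — only u is left for (r3,c4).
row 4 has {s,t,u,v}; column 2 has {s,t,u} — only r is left for (r4,c2).
row 5 has {r,t,u}; column 2 has {r,s,t,u} — only v is left for (r5,c2).
row 5 has {r,t,u,v}; column 3 has {r,t,u,v} — only s is left for (r5,c3).

s t u r v / t u r v s / v s t u r / u r v s t / r v s t u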